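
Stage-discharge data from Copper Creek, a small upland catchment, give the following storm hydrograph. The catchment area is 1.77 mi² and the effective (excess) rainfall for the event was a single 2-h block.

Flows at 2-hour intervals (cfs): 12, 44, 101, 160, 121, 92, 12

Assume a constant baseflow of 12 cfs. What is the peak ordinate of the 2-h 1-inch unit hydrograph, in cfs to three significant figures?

U_p ≈ 185 cfs

Direct runoff: 0.0, 32.0, 89.0, 148.0, 109.0, 80.0, 0.0 cfs; ΣQ_DR = 458.0 cfs, peak = 148.0 cfs.
Runoff depth d = ΣQ_DR·Δt / A = 458.0 × 7200 / (1.77 mi²) = 0.8019 in.
The 1-inch UH is the DRH scaled by (1 in)/d, so U_p = 148.0 × 1/0.8019 = 185 cfs.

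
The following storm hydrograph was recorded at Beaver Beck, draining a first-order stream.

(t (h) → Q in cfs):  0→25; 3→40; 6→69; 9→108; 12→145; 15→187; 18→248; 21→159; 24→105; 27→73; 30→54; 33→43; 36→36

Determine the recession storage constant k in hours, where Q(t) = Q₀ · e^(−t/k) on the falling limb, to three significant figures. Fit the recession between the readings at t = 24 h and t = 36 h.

On the falling limb, Q drops from 105 to 36 cfs between t = 24 h and t = 36 h (Δt = 12 h).
k = −Δt / ln(Q₂/Q₁) = −12 / ln(36/105) = 11.2 h.

k ≈ 11.2 h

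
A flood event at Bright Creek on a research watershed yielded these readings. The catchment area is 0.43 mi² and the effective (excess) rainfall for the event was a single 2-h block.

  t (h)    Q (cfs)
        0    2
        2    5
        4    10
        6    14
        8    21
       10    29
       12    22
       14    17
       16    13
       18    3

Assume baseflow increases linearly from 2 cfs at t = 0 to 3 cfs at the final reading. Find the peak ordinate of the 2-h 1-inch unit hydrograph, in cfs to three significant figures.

U_p ≈ 33.1 cfs

Direct runoff: 0.00, 2.89, 7.78, 11.67, 18.56, 26.44, 19.33, 14.22, 10.11, 0.00 cfs; ΣQ_DR = 111.0 cfs, peak = 26.44 cfs.
Runoff depth d = ΣQ_DR·Δt / A = 111.0 × 7200 / (0.43 mi²) = 0.8000 in.
The 1-inch UH is the DRH scaled by (1 in)/d, so U_p = 26.44 × 1/0.8000 = 33.1 cfs.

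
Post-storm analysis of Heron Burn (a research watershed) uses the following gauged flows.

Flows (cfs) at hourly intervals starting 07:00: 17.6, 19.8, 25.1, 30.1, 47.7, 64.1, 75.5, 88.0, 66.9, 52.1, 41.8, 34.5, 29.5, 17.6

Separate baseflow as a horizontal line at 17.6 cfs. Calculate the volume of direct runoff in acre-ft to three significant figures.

Direct-runoff ordinates (Q − Q_b): 0.0, 2.2, 7.5, 12.5, 30.1, 46.5, 57.9, 70.4, 49.3, 34.5, 24.2, 16.9, 11.9, 0.0 cfs.
ΣQ_DR = 363.9 cfs.
With Δt = 1 h = 3600 s, V = ΣQ_DR · Δt = 363.9 × 3600 = 1.31 × 10^6 ft³ = 30.1 acre-ft.

V ≈ 30.1 acre-ft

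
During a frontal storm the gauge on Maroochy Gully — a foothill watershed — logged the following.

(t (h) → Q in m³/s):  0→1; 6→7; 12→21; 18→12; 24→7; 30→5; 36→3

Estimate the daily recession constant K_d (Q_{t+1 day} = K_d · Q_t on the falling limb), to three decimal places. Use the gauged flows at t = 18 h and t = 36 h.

K_d ≈ 0.157

Between t = 18 h and t = 36 h the flow falls from 12 to 3 m³/s over 3×6 h = 18 h.
Per-interval ratio K = (3/12)^(1/3) = 0.6300; K_d = K^(24/6) = 0.157.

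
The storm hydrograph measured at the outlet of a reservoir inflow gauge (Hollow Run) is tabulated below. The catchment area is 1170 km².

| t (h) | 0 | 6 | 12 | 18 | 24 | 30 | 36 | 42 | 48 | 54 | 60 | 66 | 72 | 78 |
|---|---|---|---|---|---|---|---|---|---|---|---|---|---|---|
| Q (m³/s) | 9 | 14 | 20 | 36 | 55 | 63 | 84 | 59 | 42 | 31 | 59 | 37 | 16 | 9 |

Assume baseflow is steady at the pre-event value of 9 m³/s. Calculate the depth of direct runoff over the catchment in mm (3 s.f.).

Direct runoff: 0.0, 5.0, 11.0, 27.0, 46.0, 54.0, 75.0, 50.0, 33.0, 22.0, 50.0, 28.0, 7.0, 0.0 m³/s; ΣQ_DR = 408.0 m³/s.
V = ΣQ_DR · Δt = 408.0 × 21600 s = 8.813 × 10^6 m³.
Over A = 1170 km², depth = V / A = 7.53 mm.

d ≈ 7.53 mm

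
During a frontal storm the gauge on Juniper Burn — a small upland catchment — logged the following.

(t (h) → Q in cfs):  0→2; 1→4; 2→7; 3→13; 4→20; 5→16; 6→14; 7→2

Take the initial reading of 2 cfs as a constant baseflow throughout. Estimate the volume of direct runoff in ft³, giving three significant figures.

Direct-runoff ordinates (Q − Q_b): 0.0, 2.0, 5.0, 11.0, 18.0, 14.0, 12.0, 0.0 cfs.
ΣQ_DR = 62.00 cfs.
With Δt = 1 h = 3600 s, V = ΣQ_DR · Δt = 62.00 × 3600 = 2.23 × 10^5 ft³.

V ≈ 2.23 × 10^5 ft³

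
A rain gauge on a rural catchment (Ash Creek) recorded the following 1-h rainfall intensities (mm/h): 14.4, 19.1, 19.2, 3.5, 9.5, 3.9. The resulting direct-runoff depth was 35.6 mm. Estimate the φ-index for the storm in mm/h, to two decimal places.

φ ≈ 6.65 mm/h

Only the 4 blocks with intensity above φ contribute runoff: 14.4, 19.1, 19.2, 9.5 mm/h.
Σ(I−φ)·Δt = d  ⇒  (14.4+19.1+19.2+9.5 − 4φ)·1 = 35.6
φ = (62.20 − 35.6/1) / 4 = 6.65 mm/h.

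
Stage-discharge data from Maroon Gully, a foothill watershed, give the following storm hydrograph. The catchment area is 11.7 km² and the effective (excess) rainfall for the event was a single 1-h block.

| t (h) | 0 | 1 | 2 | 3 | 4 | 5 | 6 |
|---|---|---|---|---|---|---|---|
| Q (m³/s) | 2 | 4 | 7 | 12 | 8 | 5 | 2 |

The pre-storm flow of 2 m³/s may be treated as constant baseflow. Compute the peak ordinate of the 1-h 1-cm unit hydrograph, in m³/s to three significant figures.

Direct runoff: 0.0, 2.0, 5.0, 10.0, 6.0, 3.0, 0.0 m³/s; ΣQ_DR = 26.00 m³/s, peak = 10.0 m³/s.
Runoff depth d = ΣQ_DR·Δt / A = 26.00 × 3600 / (11.7 km²) = 8.000 mm.
The 1-cm UH is the DRH scaled by (10 mm)/d, so U_p = 10.0 × 10/8.000 = 12.5 m³/s.

U_p ≈ 12.5 m³/s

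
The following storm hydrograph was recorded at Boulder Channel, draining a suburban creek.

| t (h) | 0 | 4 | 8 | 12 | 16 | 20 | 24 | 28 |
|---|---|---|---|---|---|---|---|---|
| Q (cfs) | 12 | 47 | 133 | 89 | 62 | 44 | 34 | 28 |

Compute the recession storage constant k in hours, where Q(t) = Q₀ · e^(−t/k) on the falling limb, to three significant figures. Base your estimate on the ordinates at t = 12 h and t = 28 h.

On the falling limb, Q drops from 89 to 28 cfs between t = 12 h and t = 28 h (Δt = 16 h).
k = −Δt / ln(Q₂/Q₁) = −16 / ln(28/89) = 13.8 h.

k ≈ 13.8 h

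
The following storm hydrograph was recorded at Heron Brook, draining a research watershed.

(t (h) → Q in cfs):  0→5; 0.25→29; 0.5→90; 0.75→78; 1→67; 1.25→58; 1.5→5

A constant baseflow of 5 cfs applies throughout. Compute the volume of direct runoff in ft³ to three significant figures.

Direct-runoff ordinates (Q − Q_b): 0.0, 24.0, 85.0, 73.0, 62.0, 53.0, 0.0 cfs.
ΣQ_DR = 297.0 cfs.
With Δt = 0.25 h = 900 s, V = ΣQ_DR · Δt = 297.0 × 900 = 2.67 × 10^5 ft³.

V ≈ 2.67 × 10^5 ft³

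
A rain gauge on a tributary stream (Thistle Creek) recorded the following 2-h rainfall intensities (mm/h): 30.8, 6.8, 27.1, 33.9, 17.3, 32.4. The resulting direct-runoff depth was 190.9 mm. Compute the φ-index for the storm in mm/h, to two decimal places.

Only the 5 blocks with intensity above φ contribute runoff: 30.8, 27.1, 33.9, 17.3, 32.4 mm/h.
Σ(I−φ)·Δt = d  ⇒  (30.8+27.1+33.9+17.3+32.4 − 5φ)·2 = 190.9
φ = (141.5 − 190.9/2) / 5 = 9.21 mm/h.

φ ≈ 9.21 mm/h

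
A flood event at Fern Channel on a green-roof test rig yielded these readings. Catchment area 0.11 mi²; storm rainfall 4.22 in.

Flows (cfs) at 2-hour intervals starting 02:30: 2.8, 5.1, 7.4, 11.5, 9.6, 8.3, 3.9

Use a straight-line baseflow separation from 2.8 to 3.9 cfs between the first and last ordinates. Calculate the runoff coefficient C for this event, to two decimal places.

ΣQ_DR = 25.15 cfs; V = ΣQ_DR·Δt = 1.811 × 10^5 ft³.
Runoff depth d = V / A = 0.7086 in.
C = d / P = 0.7086 / 4.22 = 0.17.

C ≈ 0.17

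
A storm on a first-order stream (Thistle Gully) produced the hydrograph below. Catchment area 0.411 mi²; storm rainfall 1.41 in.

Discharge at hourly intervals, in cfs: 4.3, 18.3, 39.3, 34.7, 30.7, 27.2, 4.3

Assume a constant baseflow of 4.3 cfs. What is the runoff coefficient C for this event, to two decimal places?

C ≈ 0.34

ΣQ_DR = 128.7 cfs; V = ΣQ_DR·Δt = 4.633 × 10^5 ft³.
Runoff depth d = V / A = 0.4852 in.
C = d / P = 0.4852 / 1.41 = 0.34.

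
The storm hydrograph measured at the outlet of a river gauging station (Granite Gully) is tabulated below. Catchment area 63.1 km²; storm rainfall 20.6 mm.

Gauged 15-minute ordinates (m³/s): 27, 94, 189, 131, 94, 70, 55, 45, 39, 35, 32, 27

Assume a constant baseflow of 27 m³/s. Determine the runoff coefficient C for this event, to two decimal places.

ΣQ_DR = 514.0 m³/s; V = ΣQ_DR·Δt = 4.626 × 10^5 m³.
Runoff depth d = V / A = 7.331 mm.
C = d / P = 7.331 / 20.6 = 0.36.

C ≈ 0.36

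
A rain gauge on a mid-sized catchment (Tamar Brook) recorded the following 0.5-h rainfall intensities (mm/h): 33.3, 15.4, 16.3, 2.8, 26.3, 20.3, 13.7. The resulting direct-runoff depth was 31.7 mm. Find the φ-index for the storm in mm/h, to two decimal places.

φ ≈ 10.32 mm/h

Only the 6 blocks with intensity above φ contribute runoff: 33.3, 15.4, 16.3, 26.3, 20.3, 13.7 mm/h.
Σ(I−φ)·Δt = d  ⇒  (33.3+15.4+16.3+26.3+20.3+13.7 − 6φ)·0.5 = 31.7
φ = (125.3 − 31.7/0.5) / 6 = 10.32 mm/h.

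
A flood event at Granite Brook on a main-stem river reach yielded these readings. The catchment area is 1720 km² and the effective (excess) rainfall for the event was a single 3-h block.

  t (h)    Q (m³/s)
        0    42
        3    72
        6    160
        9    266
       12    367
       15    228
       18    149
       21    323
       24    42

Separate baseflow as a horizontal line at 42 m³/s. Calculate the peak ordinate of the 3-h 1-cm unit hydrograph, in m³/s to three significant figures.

U_p ≈ 407 m³/s

Direct runoff: 0.0, 30.0, 118.0, 224.0, 325.0, 186.0, 107.0, 281.0, 0.0 m³/s; ΣQ_DR = 1271 m³/s, peak = 325.0 m³/s.
Runoff depth d = ΣQ_DR·Δt / A = 1271 × 10800 / (1720 km²) = 7.981 mm.
The 1-cm UH is the DRH scaled by (10 mm)/d, so U_p = 325.0 × 10/7.981 = 407 m³/s.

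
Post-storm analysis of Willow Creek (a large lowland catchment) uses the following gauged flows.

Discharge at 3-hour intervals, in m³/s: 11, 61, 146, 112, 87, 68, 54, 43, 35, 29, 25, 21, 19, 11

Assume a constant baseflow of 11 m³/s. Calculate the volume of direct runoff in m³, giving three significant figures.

V ≈ 6.13 × 10^6 m³

Direct-runoff ordinates (Q − Q_b): 0.0, 50.0, 135.0, 101.0, 76.0, 57.0, 43.0, 32.0, 24.0, 18.0, 14.0, 10.0, 8.0, 0.0 m³/s.
ΣQ_DR = 568.0 m³/s.
With Δt = 3 h = 10800 s, V = ΣQ_DR · Δt = 568.0 × 10800 = 6.13 × 10^6 m³.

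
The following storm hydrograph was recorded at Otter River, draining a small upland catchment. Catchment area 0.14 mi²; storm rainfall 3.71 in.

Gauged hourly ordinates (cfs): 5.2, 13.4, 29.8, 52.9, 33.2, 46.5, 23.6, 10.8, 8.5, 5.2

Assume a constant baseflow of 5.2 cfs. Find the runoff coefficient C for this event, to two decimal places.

C ≈ 0.53

ΣQ_DR = 177.1 cfs; V = ΣQ_DR·Δt = 6.376 × 10^5 ft³.
Runoff depth d = V / A = 1.960 in.
C = d / P = 1.960 / 3.71 = 0.53.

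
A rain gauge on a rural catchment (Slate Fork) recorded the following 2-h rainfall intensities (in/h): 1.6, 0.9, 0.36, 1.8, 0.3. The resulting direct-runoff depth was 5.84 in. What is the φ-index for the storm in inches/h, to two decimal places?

φ ≈ 0.46 in/h

Only the 3 blocks with intensity above φ contribute runoff: 1.6, 0.9, 1.8 in/h.
Σ(I−φ)·Δt = d  ⇒  (1.6+0.9+1.8 − 3φ)·2 = 5.84
φ = (4.300 − 5.84/2) / 3 = 0.46 in/h.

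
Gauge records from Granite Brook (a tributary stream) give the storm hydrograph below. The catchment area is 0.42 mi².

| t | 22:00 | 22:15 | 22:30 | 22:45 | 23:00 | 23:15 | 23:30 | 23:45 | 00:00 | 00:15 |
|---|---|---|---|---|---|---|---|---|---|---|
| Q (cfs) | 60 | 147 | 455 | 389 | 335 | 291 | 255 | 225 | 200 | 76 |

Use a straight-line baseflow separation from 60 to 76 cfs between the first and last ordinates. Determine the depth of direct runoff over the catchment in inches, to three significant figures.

d ≈ 1.62 in

Direct runoff: 0.00, 85.22, 391.44, 323.67, 267.89, 222.11, 184.33, 152.56, 125.78, 0.00 cfs; ΣQ_DR = 1753 cfs.
V = ΣQ_DR · Δt = 1753 × 900 s = 1.578 × 10^6 ft³.
Over A = 0.42 mi², depth = V / A = 1.62 in.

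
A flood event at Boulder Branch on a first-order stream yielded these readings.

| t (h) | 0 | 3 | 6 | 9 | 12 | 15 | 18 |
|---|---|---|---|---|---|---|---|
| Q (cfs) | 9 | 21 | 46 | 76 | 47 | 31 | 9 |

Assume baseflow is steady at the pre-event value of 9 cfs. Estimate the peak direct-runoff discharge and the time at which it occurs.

Q_p = 67.0 cfs at t = 9 h

Subtracting baseflow gives direct-runoff ordinates: 0.0, 12.0, 37.0, 67.0, 38.0, 22.0, 0.0 cfs.
The maximum is 67.0 cfs, occurring at the reading for t = 9 h.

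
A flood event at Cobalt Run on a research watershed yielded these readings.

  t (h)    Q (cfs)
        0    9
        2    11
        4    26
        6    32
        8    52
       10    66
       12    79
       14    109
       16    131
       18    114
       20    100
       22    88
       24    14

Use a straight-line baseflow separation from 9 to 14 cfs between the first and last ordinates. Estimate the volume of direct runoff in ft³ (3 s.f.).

Direct-runoff ordinates (Q − Q_b): 0.00, 1.58, 16.17, 21.75, 41.33, 54.92, 67.50, 97.08, 118.67, 101.25, 86.83, 74.42, 0.00 cfs.
ΣQ_DR = 681.5 cfs.
With Δt = 2 h = 7200 s, V = ΣQ_DR · Δt = 681.5 × 7200 = 4.91 × 10^6 ft³.

V ≈ 4.91 × 10^6 ft³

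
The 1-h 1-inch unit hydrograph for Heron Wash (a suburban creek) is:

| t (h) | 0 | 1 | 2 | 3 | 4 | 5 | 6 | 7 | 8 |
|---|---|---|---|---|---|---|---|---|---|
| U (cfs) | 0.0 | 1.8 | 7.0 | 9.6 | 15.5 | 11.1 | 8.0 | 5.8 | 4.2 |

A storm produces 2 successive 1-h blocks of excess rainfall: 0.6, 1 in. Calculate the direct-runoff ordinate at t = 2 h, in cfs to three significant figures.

By discrete convolution, Q_j = Σ (P_i / 1 in) · U_{j−i}.
At t = 2 h (j=2): Q = (0.6/1)·7.0 + (1/1)·1.8 = 6.00 cfs.

Q ≈ 6.00 cfs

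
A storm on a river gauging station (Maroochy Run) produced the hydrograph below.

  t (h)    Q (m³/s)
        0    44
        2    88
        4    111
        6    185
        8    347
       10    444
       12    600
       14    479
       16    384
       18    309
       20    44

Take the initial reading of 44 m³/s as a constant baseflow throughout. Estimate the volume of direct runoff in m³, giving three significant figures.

V ≈ 1.84 × 10^7 m³

Direct-runoff ordinates (Q − Q_b): 0.0, 44.0, 67.0, 141.0, 303.0, 400.0, 556.0, 435.0, 340.0, 265.0, 0.0 m³/s.
ΣQ_DR = 2551 m³/s.
With Δt = 2 h = 7200 s, V = ΣQ_DR · Δt = 2551 × 7200 = 1.84 × 10^7 m³.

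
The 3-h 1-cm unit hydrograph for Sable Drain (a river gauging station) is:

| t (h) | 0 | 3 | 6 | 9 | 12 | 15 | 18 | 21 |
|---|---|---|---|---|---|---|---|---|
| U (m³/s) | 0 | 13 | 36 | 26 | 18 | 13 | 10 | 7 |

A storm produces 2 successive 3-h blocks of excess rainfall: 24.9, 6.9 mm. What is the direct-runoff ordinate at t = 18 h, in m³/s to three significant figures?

By discrete convolution, Q_j = Σ (P_i / 10 mm) · U_{j−i}.
At t = 18 h (j=6): Q = (24.9/10)·10 + (6.9/10)·13 = 33.9 m³/s.

Q ≈ 33.9 m³/s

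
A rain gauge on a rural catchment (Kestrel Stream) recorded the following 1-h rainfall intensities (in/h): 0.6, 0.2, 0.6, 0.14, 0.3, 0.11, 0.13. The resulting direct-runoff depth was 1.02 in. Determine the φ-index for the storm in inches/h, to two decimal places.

Only the 4 blocks with intensity above φ contribute runoff: 0.6, 0.2, 0.6, 0.3 in/h.
Σ(I−φ)·Δt = d  ⇒  (0.6+0.2+0.6+0.3 − 4φ)·1 = 1.02
φ = (1.700 − 1.02/1) / 4 = 0.17 in/h.

φ ≈ 0.17 in/h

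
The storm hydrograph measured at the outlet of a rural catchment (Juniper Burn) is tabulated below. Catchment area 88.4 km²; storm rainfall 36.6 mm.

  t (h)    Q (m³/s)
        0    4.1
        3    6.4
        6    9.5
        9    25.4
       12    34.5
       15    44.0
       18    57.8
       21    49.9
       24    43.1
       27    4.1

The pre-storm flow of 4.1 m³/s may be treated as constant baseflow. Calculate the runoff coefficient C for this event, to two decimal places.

ΣQ_DR = 237.8 m³/s; V = ΣQ_DR·Δt = 2.568 × 10^6 m³.
Runoff depth d = V / A = 29.05 mm.
C = d / P = 29.05 / 36.6 = 0.79.

C ≈ 0.79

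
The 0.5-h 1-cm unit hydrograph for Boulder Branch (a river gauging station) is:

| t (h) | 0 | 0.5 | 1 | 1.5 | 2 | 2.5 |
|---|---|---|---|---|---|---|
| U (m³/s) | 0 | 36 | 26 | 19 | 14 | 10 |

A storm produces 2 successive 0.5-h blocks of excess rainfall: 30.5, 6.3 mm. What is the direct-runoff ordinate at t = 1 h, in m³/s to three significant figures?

Q ≈ 102 m³/s

By discrete convolution, Q_j = Σ (P_i / 10 mm) · U_{j−i}.
At t = 1 h (j=2): Q = (30.5/10)·26 + (6.3/10)·36 = 102 m³/s.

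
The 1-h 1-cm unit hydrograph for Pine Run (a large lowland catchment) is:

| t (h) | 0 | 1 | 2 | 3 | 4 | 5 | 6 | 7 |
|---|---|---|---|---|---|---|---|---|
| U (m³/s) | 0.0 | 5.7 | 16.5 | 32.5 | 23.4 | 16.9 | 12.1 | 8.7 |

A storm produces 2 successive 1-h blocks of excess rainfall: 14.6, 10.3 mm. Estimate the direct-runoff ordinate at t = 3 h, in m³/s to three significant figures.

By discrete convolution, Q_j = Σ (P_i / 10 mm) · U_{j−i}.
At t = 3 h (j=3): Q = (14.6/10)·32.5 + (10.3/10)·16.5 = 64.4 m³/s.

Q ≈ 64.4 m³/s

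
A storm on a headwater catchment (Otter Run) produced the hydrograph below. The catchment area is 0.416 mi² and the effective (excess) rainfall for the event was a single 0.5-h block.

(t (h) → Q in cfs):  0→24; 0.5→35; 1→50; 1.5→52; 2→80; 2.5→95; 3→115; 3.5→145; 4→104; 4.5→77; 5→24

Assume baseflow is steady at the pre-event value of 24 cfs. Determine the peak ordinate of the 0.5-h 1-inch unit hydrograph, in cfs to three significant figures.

U_p ≈ 121 cfs

Direct runoff: 0.0, 11.0, 26.0, 28.0, 56.0, 71.0, 91.0, 121.0, 80.0, 53.0, 0.0 cfs; ΣQ_DR = 537.0 cfs, peak = 121.0 cfs.
Runoff depth d = ΣQ_DR·Δt / A = 537.0 × 1800 / (0.416 mi²) = 1.000 in.
The 1-inch UH is the DRH scaled by (1 in)/d, so U_p = 121.0 × 1/1.000 = 121 cfs.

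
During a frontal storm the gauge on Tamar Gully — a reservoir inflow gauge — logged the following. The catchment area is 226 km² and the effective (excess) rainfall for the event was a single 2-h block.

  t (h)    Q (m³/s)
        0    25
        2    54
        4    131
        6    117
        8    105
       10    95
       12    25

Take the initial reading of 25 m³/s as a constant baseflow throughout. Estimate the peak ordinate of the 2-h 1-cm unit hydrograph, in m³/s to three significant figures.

U_p ≈ 88.3 m³/s

Direct runoff: 0.0, 29.0, 106.0, 92.0, 80.0, 70.0, 0.0 m³/s; ΣQ_DR = 377.0 m³/s, peak = 106.0 m³/s.
Runoff depth d = ΣQ_DR·Δt / A = 377.0 × 7200 / (226 km²) = 12.01 mm.
The 1-cm UH is the DRH scaled by (10 mm)/d, so U_p = 106.0 × 10/12.01 = 88.3 m³/s.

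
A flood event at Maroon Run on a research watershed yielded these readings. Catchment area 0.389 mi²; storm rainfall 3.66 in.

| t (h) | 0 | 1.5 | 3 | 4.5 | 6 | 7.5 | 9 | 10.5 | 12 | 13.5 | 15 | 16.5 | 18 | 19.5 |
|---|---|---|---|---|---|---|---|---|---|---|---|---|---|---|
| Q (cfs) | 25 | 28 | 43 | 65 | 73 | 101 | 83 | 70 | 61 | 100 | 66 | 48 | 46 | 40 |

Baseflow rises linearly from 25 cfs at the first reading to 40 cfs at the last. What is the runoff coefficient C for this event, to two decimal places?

C ≈ 0.64

ΣQ_DR = 394.0 cfs; V = ΣQ_DR·Δt = 2.128 × 10^6 ft³.
Runoff depth d = V / A = 2.354 in.
C = d / P = 2.354 / 3.66 = 0.64.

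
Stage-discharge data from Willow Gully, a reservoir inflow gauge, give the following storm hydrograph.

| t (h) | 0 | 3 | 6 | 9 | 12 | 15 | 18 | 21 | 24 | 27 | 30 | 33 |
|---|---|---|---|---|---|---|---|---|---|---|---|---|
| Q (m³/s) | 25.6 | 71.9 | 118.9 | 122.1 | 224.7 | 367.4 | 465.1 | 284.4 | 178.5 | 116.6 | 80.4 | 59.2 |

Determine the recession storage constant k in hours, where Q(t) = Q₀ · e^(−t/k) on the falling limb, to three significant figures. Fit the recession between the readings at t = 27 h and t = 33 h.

k ≈ 8.85 h

On the falling limb, Q drops from 116.6 to 59.2 m³/s between t = 27 h and t = 33 h (Δt = 6 h).
k = −Δt / ln(Q₂/Q₁) = −6 / ln(59.2/116.6) = 8.85 h.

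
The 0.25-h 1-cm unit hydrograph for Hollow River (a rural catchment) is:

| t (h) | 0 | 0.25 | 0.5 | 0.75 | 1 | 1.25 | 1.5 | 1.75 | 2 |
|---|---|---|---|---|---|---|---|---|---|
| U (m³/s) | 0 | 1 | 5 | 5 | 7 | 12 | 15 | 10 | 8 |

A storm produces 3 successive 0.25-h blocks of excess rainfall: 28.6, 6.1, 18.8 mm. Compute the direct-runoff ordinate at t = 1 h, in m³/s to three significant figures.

By discrete convolution, Q_j = Σ (P_i / 10 mm) · U_{j−i}.
At t = 1 h (j=4): Q = (28.6/10)·7 + (6.1/10)·5 + (18.8/10)·5 = 32.5 m³/s.

Q ≈ 32.5 m³/s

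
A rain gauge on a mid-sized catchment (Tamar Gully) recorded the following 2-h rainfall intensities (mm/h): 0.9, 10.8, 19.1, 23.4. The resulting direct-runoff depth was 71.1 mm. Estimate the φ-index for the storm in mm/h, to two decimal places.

Only the 3 blocks with intensity above φ contribute runoff: 10.8, 19.1, 23.4 mm/h.
Σ(I−φ)·Δt = d  ⇒  (10.8+19.1+23.4 − 3φ)·2 = 71.1
φ = (53.30 − 71.1/2) / 3 = 5.92 mm/h.

φ ≈ 5.92 mm/h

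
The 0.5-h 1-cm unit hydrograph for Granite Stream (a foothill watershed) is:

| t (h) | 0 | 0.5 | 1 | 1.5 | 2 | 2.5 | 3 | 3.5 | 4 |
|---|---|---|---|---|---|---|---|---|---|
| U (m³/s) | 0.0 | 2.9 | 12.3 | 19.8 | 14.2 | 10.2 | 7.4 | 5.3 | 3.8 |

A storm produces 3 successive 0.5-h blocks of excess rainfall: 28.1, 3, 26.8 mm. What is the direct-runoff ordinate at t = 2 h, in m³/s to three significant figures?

By discrete convolution, Q_j = Σ (P_i / 10 mm) · U_{j−i}.
At t = 2 h (j=4): Q = (28.1/10)·14.2 + (3/10)·19.8 + (26.8/10)·12.3 = 78.8 m³/s.

Q ≈ 78.8 m³/s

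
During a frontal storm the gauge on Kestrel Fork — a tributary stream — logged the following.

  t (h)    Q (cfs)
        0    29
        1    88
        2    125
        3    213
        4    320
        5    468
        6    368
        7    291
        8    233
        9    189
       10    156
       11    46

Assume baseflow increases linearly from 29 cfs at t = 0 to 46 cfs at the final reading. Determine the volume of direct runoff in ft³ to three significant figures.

Direct-runoff ordinates (Q − Q_b): 0.00, 57.45, 92.91, 179.36, 284.82, 431.27, 329.73, 251.18, 191.64, 146.09, 111.55, 0.00 cfs.
ΣQ_DR = 2076 cfs.
With Δt = 1 h = 3600 s, V = ΣQ_DR · Δt = 2076 × 3600 = 7.47 × 10^6 ft³.

V ≈ 7.47 × 10^6 ft³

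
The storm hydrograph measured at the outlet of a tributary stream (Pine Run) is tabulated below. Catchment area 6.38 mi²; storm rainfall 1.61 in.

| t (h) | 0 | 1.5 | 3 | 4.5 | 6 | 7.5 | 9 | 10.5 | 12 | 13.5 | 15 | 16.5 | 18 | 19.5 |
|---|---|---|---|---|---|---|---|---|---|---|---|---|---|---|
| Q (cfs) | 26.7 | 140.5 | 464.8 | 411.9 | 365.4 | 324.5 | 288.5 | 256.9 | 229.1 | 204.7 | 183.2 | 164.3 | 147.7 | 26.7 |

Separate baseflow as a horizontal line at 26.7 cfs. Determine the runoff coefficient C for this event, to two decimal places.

C ≈ 0.65

ΣQ_DR = 2861 cfs; V = ΣQ_DR·Δt = 1.545 × 10^7 ft³.
Runoff depth d = V / A = 1.042 in.
C = d / P = 1.042 / 1.61 = 0.65.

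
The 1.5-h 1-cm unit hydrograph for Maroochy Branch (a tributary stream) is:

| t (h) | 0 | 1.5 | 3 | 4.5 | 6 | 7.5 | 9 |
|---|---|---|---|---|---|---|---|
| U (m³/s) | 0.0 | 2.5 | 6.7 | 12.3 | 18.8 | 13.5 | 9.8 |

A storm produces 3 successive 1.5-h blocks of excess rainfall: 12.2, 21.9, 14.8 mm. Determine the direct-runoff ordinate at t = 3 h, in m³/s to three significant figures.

Q ≈ 13.6 m³/s

By discrete convolution, Q_j = Σ (P_i / 10 mm) · U_{j−i}.
At t = 3 h (j=2): Q = (12.2/10)·6.7 + (21.9/10)·2.5 + (14.8/10)·0.0 = 13.6 m³/s.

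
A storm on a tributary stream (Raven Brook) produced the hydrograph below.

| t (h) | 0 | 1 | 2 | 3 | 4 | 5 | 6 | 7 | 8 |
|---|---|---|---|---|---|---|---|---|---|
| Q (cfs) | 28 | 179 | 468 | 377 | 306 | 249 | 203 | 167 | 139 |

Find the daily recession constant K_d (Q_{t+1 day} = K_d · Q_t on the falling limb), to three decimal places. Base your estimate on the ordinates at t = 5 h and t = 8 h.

K_d ≈ 0.009

Between t = 5 h and t = 8 h the flow falls from 249 to 139 cfs over 3×1 h = 3 h.
Per-interval ratio K = (139/249)^(1/3) = 0.8234; K_d = K^(24/1) = 0.009.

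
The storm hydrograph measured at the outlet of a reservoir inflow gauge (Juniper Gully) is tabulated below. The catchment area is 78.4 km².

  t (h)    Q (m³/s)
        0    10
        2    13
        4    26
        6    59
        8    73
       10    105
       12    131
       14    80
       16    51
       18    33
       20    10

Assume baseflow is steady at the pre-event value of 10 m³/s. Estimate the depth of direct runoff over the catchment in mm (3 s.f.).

d ≈ 44.2 mm

Direct runoff: 0.0, 3.0, 16.0, 49.0, 63.0, 95.0, 121.0, 70.0, 41.0, 23.0, 0.0 m³/s; ΣQ_DR = 481.0 m³/s.
V = ΣQ_DR · Δt = 481.0 × 7200 s = 3.463 × 10^6 m³.
Over A = 78.4 km², depth = V / A = 44.2 mm.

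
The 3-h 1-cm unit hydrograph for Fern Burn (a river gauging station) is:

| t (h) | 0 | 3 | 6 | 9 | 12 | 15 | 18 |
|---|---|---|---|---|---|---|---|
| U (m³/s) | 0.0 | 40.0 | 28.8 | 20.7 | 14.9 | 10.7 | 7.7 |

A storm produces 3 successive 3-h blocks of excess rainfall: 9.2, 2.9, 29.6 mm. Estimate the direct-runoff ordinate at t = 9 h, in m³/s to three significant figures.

Q ≈ 146 m³/s

By discrete convolution, Q_j = Σ (P_i / 10 mm) · U_{j−i}.
At t = 9 h (j=3): Q = (9.2/10)·20.7 + (2.9/10)·28.8 + (29.6/10)·40.0 = 146 m³/s.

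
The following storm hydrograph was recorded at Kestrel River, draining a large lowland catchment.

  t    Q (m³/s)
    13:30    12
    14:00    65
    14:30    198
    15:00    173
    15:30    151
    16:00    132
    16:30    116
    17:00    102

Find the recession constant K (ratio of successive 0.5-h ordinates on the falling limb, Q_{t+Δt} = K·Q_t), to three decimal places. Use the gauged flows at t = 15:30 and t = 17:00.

Using the recession-limb readings at t = 15:30 and t = 17:00: Q falls from 151 to 102 m³/s over 3 intervals.
K = (Q₂/Q₁)^(1/3) = (102/151)^(1/3) = 0.877.

K ≈ 0.877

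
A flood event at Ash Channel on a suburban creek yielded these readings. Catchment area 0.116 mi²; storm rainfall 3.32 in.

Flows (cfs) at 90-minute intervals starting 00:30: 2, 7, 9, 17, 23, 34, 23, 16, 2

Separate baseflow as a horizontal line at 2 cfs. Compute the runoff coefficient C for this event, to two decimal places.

C ≈ 0.69

ΣQ_DR = 115.0 cfs; V = ΣQ_DR·Δt = 6.210 × 10^5 ft³.
Runoff depth d = V / A = 2.304 in.
C = d / P = 2.304 / 3.32 = 0.69.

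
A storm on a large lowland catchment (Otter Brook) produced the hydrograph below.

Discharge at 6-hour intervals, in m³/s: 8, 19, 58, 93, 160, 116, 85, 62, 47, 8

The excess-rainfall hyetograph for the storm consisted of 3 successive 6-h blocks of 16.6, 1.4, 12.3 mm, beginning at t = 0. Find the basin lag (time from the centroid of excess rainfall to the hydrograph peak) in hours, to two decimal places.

t_L ≈ 15.85 h

Centroid of excess rainfall: t_c = Σ P_i·t̄_i / ΣP_i = 8.1485 h (block centres at 3, 9, 15 h).
Hydrograph peak occurs at t = 24 h, so basin lag t_L = 24 − 8.1485 = 15.85 h.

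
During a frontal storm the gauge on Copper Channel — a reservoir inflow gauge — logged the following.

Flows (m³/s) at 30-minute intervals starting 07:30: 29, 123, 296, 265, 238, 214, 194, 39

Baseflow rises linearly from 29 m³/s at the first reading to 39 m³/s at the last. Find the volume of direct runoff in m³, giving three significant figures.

V ≈ 2.03 × 10^6 m³

Direct-runoff ordinates (Q − Q_b): 0.00, 92.57, 264.14, 231.71, 203.29, 177.86, 156.43, 0.00 m³/s.
ΣQ_DR = 1126 m³/s.
With Δt = 0.5 h = 1800 s, V = ΣQ_DR · Δt = 1126 × 1800 = 2.03 × 10^6 m³.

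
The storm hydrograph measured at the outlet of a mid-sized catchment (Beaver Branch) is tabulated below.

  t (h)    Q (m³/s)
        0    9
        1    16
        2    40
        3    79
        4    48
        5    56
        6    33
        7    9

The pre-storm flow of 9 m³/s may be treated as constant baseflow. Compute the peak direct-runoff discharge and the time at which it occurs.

Subtracting baseflow gives direct-runoff ordinates: 0.0, 7.0, 31.0, 70.0, 39.0, 47.0, 24.0, 0.0 m³/s.
The maximum is 70.0 m³/s, occurring at the reading for t = 3 h.

Q_p = 70.0 m³/s at t = 3 h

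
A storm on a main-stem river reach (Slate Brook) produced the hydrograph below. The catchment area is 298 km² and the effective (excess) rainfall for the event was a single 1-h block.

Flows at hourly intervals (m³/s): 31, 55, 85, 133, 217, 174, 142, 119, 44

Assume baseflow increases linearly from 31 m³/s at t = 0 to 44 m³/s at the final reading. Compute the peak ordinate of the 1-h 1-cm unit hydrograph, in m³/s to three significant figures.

Direct runoff: 0.00, 22.38, 50.75, 97.12, 179.50, 134.88, 101.25, 76.62, 0.00 m³/s; ΣQ_DR = 662.5 m³/s, peak = 179.50 m³/s.
Runoff depth d = ΣQ_DR·Δt / A = 662.5 × 3600 / (298 km²) = 8.003 mm.
The 1-cm UH is the DRH scaled by (10 mm)/d, so U_p = 179.50 × 10/8.003 = 224 m³/s.

U_p ≈ 224 m³/s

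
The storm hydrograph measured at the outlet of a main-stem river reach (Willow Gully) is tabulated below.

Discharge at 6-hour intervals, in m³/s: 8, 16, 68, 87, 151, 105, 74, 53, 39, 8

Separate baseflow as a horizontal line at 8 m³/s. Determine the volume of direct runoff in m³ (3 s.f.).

Direct-runoff ordinates (Q − Q_b): 0.0, 8.0, 60.0, 79.0, 143.0, 97.0, 66.0, 45.0, 31.0, 0.0 m³/s.
ΣQ_DR = 529.0 m³/s.
With Δt = 6 h = 21600 s, V = ΣQ_DR · Δt = 529.0 × 21600 = 1.14 × 10^7 m³.

V ≈ 1.14 × 10^7 m³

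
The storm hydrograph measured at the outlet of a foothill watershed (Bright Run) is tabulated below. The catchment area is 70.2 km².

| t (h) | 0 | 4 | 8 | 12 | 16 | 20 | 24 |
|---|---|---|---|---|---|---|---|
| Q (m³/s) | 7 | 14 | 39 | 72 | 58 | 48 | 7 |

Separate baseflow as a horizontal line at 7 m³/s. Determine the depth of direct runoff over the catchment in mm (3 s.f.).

d ≈ 40.2 mm

Direct runoff: 0.0, 7.0, 32.0, 65.0, 51.0, 41.0, 0.0 m³/s; ΣQ_DR = 196.0 m³/s.
V = ΣQ_DR · Δt = 196.0 × 14400 s = 2.822 × 10^6 m³.
Over A = 70.2 km², depth = V / A = 40.2 mm.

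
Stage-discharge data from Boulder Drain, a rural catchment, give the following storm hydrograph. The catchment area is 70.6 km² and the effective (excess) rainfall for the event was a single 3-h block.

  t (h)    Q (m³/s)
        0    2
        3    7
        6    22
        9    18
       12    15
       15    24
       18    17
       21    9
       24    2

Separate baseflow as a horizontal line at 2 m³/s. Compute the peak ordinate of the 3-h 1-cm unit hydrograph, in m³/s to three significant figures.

Direct runoff: 0.0, 5.0, 20.0, 16.0, 13.0, 22.0, 15.0, 7.0, 0.0 m³/s; ΣQ_DR = 98.00 m³/s, peak = 22.0 m³/s.
Runoff depth d = ΣQ_DR·Δt / A = 98.00 × 10800 / (70.6 km²) = 14.99 mm.
The 1-cm UH is the DRH scaled by (10 mm)/d, so U_p = 22.0 × 10/14.99 = 14.7 m³/s.

U_p ≈ 14.7 m³/s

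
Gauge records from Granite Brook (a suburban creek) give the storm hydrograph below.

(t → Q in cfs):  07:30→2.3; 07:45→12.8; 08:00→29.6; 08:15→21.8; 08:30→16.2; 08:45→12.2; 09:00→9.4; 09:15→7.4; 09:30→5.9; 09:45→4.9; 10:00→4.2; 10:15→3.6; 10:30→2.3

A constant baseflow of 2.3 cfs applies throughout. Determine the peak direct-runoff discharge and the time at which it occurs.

Q_p = 27.3 cfs at t = 08:00

Subtracting baseflow gives direct-runoff ordinates: 0.0, 10.5, 27.3, 19.5, 13.9, 9.9, 7.1, 5.1, 3.6, 2.6, 1.9, 1.3, 0.0 cfs.
The maximum is 27.3 cfs, occurring at the reading for t = 08:00.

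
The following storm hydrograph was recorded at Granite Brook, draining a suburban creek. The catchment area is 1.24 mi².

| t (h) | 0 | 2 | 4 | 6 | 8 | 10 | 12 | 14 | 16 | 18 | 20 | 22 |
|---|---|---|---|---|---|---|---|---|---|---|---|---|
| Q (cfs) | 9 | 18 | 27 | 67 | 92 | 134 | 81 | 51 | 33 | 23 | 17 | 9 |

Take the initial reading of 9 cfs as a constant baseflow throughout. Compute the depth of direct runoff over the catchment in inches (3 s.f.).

d ≈ 1.13 in

Direct runoff: 0.0, 9.0, 18.0, 58.0, 83.0, 125.0, 72.0, 42.0, 24.0, 14.0, 8.0, 0.0 cfs; ΣQ_DR = 453.0 cfs.
V = ΣQ_DR · Δt = 453.0 × 7200 s = 3.262 × 10^6 ft³.
Over A = 1.24 mi², depth = V / A = 1.13 in.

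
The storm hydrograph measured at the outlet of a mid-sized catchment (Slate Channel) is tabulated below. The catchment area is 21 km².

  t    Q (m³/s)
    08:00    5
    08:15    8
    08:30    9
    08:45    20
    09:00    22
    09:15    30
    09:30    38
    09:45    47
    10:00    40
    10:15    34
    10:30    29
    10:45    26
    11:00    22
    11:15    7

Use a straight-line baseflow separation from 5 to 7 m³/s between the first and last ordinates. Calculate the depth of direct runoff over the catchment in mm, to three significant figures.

d ≈ 10.8 mm

Direct runoff: 0.00, 2.85, 3.69, 14.54, 16.38, 24.23, 32.08, 40.92, 33.77, 27.62, 22.46, 19.31, 15.15, 0.00 m³/s; ΣQ_DR = 253.0 m³/s.
V = ΣQ_DR · Δt = 253.0 × 900 s = 2.277 × 10^5 m³.
Over A = 21 km², depth = V / A = 10.8 mm.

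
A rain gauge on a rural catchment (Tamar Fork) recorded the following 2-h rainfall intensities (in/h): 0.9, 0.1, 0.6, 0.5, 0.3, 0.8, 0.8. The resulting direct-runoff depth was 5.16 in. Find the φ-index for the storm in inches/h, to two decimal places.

Only the 6 blocks with intensity above φ contribute runoff: 0.9, 0.6, 0.5, 0.3, 0.8, 0.8 in/h.
Σ(I−φ)·Δt = d  ⇒  (0.9+0.6+0.5+0.3+0.8+0.8 − 6φ)·2 = 5.16
φ = (3.900 − 5.16/2) / 6 = 0.22 in/h.

φ ≈ 0.22 in/h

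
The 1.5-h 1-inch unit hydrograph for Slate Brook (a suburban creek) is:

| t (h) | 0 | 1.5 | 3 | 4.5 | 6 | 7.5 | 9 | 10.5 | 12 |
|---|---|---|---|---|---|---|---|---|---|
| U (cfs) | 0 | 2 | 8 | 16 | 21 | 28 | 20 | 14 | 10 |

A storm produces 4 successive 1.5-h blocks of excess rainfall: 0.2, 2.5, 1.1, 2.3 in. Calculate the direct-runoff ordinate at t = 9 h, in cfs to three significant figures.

By discrete convolution, Q_j = Σ (P_i / 1 in) · U_{j−i}.
At t = 9 h (j=6): Q = (0.2/1)·20 + (2.5/1)·28 + (1.1/1)·21 + (2.3/1)·16 = 134 cfs.

Q ≈ 134 cfs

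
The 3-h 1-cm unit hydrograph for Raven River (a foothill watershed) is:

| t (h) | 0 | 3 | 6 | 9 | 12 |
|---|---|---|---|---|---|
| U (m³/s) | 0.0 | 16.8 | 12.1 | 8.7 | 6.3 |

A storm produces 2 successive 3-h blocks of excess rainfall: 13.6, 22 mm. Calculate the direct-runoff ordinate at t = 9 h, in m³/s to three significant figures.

By discrete convolution, Q_j = Σ (P_i / 10 mm) · U_{j−i}.
At t = 9 h (j=3): Q = (13.6/10)·8.7 + (22/10)·12.1 = 38.5 m³/s.

Q ≈ 38.5 m³/s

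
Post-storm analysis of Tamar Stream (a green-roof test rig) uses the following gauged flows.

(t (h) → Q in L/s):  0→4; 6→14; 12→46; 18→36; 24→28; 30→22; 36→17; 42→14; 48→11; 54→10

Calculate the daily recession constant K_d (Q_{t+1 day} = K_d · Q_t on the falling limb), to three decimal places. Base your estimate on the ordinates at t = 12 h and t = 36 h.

Between t = 12 h and t = 36 h the flow falls from 46 to 17 L/s over 4×6 h = 24 h.
Per-interval ratio K = (17/46)^(1/4) = 0.7797; K_d = K^(24/6) = 0.370.

K_d ≈ 0.370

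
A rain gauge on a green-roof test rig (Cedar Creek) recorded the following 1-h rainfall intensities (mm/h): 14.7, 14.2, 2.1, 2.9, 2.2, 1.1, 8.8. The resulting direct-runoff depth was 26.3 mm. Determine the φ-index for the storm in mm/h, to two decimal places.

Only the 3 blocks with intensity above φ contribute runoff: 14.7, 14.2, 8.8 mm/h.
Σ(I−φ)·Δt = d  ⇒  (14.7+14.2+8.8 − 3φ)·1 = 26.3
φ = (37.70 − 26.3/1) / 3 = 3.80 mm/h.

φ ≈ 3.80 mm/h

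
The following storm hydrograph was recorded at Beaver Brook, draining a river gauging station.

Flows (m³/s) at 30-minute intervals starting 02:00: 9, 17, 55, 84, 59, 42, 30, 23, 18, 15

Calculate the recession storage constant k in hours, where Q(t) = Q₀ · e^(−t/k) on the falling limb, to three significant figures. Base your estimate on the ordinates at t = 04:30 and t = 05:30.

k ≈ 1.66 h

On the falling limb, Q drops from 42 to 23 m³/s between t = 04:30 and t = 05:30 (Δt = 1 h).
k = −Δt / ln(Q₂/Q₁) = −1 / ln(23/42) = 1.66 h.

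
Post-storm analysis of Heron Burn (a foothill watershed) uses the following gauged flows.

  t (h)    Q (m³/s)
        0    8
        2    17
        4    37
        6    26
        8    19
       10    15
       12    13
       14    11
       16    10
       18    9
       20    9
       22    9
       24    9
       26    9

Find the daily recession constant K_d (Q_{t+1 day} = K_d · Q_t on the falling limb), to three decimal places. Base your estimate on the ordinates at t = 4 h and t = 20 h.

Between t = 4 h and t = 20 h the flow falls from 37 to 9 m³/s over 8×2 h = 16 h.
Per-interval ratio K = (9/37)^(1/8) = 0.8380; K_d = K^(24/2) = 0.120.

K_d ≈ 0.120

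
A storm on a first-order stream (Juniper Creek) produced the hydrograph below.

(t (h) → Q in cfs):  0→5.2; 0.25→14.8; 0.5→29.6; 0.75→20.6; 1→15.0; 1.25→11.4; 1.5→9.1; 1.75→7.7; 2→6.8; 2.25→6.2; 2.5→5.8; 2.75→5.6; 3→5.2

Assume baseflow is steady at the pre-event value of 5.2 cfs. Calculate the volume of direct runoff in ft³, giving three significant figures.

Direct-runoff ordinates (Q − Q_b): 0.0, 9.6, 24.4, 15.4, 9.8, 6.2, 3.9, 2.5, 1.6, 1.0, 0.6, 0.4, 0.0 cfs.
ΣQ_DR = 75.40 cfs.
With Δt = 0.25 h = 900 s, V = ΣQ_DR · Δt = 75.40 × 900 = 67900 ft³.

V ≈ 67900 ft³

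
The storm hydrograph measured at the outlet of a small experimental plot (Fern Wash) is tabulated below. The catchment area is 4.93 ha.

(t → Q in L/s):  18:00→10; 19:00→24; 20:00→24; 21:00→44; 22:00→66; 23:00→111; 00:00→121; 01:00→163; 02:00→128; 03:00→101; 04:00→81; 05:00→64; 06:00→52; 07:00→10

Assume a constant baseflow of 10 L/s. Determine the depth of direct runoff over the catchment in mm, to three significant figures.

d ≈ 62.7 mm

Direct runoff: 0.0, 14.0, 14.0, 34.0, 56.0, 101.0, 111.0, 153.0, 118.0, 91.0, 71.0, 54.0, 42.0, 0.0 L/s; ΣQ_DR = 859.0 L/s.
V = ΣQ_DR · Δt = 859.0 × 3600 s = 3.092 × 10^6 L.
Over A = 4.93 ha, depth = V / A = 62.7 mm.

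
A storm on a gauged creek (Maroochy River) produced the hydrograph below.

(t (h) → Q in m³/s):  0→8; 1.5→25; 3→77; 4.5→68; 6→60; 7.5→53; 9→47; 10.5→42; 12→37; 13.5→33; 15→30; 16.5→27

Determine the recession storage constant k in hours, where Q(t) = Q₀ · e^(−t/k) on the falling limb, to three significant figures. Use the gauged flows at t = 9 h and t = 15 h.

k ≈ 13.4 h

On the falling limb, Q drops from 47 to 30 m³/s between t = 9 h and t = 15 h (Δt = 6 h).
k = −Δt / ln(Q₂/Q₁) = −6 / ln(30/47) = 13.4 h.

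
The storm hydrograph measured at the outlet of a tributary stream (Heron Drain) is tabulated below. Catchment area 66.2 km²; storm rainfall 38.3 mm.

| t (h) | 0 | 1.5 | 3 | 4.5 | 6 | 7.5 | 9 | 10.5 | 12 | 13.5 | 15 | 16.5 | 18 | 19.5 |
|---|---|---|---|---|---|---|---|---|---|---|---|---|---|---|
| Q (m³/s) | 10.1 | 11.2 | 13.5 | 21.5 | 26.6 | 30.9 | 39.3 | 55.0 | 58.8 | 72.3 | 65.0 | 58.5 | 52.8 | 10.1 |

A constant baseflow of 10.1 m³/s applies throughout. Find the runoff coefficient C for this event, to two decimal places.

C ≈ 0.82

ΣQ_DR = 384.2 m³/s; V = ΣQ_DR·Δt = 2.075 × 10^6 m³.
Runoff depth d = V / A = 31.34 mm.
C = d / P = 31.34 / 38.3 = 0.82.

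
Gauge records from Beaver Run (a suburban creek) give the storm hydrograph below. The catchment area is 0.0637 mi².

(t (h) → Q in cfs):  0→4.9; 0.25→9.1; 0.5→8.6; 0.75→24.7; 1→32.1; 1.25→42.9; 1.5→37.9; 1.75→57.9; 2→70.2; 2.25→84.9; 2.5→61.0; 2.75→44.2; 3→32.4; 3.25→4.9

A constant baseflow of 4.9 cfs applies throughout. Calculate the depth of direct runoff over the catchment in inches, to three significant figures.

d ≈ 2.72 in

Direct runoff: 0.0, 4.2, 3.7, 19.8, 27.2, 38.0, 33.0, 53.0, 65.3, 80.0, 56.1, 39.3, 27.5, 0.0 cfs; ΣQ_DR = 447.1 cfs.
V = ΣQ_DR · Δt = 447.1 × 900 s = 4.024 × 10^5 ft³.
Over A = 0.0637 mi², depth = V / A = 2.72 in.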